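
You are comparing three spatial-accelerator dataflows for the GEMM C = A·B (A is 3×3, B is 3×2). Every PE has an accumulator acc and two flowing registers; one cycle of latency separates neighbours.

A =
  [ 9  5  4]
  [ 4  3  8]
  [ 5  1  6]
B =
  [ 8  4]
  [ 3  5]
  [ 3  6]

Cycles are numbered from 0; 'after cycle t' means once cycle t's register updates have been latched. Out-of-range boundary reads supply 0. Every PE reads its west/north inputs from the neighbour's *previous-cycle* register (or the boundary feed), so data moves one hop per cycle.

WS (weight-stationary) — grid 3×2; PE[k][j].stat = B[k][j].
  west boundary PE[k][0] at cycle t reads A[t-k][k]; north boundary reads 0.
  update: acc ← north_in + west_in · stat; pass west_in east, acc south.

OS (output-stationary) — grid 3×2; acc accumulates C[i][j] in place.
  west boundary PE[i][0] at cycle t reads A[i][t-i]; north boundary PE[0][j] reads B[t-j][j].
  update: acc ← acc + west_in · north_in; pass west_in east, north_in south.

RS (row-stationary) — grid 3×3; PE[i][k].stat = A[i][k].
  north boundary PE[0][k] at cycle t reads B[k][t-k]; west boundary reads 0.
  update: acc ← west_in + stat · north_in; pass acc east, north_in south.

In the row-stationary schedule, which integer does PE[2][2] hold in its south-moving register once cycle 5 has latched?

RS 3×3: PE[2][2] cycle-by-cycle (with neighbour feeds):
  c0 r1c2: 0 / 0 / 0
  c0 r2c1: 0 / 0 / 0
  c0 r2c2: 0 / 0 / 0
  c1 r1c2: 0 / 0 / 0
  c1 r2c1: 0 / 0 / 0
  c1 r2c2: 0 / 0 / 0
  c2 r1c2: 0 / 0 / 0
  c2 r2c1: 0 / 0 / 0
  c2 r2c2: 0 / 0 / 0
  c3 r1c2: 65 / 65 / 3
  c3 r2c1: 43 / 43 / 3
  c3 r2c2: 0 / 0 / 0
  c4 r1c2: 79 / 79 / 6
  c4 r2c1: 25 / 25 / 5
  c4 r2c2: 61 / 61 / 3
  c5 r1c2: 0 / 0 / 0
  c5 r2c1: 0 / 0 / 0
  c5 r2c2: 61 / 61 / 6

register = 6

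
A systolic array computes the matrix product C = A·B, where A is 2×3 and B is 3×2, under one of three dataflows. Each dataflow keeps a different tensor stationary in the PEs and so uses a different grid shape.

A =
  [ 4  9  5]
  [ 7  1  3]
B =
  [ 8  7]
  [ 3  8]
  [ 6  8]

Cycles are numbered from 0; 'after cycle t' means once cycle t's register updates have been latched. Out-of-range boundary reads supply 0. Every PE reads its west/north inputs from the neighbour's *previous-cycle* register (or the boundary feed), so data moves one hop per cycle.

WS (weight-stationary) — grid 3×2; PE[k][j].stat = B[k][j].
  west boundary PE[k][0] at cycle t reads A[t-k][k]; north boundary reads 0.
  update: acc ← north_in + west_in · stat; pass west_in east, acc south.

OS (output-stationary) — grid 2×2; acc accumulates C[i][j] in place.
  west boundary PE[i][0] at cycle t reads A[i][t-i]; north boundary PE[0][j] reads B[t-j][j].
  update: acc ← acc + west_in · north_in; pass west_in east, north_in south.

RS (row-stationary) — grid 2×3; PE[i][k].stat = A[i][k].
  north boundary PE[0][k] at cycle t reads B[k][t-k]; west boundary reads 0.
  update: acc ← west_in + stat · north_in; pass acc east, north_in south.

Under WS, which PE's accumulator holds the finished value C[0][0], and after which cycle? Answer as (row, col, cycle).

(row, col, cycle) = (2, 0, 2)

Under WS, C[0][0] lands at PE[2][0]:
  after 0 — PE[2][0] acc=0, pass-E 0, pass-S 0
  after 1 — PE[2][0] acc=0, pass-E 0, pass-S 0
  after 2 — PE[2][0] acc=89, pass-E 5, pass-S 89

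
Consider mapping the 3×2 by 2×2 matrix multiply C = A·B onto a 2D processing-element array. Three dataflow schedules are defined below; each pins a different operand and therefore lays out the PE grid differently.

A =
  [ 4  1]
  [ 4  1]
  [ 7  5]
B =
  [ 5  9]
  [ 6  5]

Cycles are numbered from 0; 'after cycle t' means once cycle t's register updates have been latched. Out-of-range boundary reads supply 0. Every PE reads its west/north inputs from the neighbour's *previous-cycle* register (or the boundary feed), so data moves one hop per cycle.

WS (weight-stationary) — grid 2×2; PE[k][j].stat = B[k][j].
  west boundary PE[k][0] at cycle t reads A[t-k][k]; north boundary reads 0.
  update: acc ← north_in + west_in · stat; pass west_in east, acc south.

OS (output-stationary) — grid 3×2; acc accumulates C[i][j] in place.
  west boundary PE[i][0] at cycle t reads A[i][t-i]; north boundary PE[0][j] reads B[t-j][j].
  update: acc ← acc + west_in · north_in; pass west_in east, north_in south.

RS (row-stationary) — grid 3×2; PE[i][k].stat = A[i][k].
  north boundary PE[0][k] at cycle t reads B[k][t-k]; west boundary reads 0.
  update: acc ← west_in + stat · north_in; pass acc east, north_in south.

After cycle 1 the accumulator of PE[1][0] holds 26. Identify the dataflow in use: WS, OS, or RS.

dataflow = WS

WS (2×2 grid), PE[1][0]:
  0: (1,0).acc=0  regs=<0,0>
  1: (1,0).acc=26  regs=<1,26>
OS (3×2 grid), PE[1][0]:
  0: (1,0).acc=0  regs=<0,0>
  1: (1,0).acc=20  regs=<4,5>
RS (3×2 grid), PE[1][0]:
  0: (1,0).acc=0  regs=<0,0>
  1: (1,0).acc=20  regs=<20,5>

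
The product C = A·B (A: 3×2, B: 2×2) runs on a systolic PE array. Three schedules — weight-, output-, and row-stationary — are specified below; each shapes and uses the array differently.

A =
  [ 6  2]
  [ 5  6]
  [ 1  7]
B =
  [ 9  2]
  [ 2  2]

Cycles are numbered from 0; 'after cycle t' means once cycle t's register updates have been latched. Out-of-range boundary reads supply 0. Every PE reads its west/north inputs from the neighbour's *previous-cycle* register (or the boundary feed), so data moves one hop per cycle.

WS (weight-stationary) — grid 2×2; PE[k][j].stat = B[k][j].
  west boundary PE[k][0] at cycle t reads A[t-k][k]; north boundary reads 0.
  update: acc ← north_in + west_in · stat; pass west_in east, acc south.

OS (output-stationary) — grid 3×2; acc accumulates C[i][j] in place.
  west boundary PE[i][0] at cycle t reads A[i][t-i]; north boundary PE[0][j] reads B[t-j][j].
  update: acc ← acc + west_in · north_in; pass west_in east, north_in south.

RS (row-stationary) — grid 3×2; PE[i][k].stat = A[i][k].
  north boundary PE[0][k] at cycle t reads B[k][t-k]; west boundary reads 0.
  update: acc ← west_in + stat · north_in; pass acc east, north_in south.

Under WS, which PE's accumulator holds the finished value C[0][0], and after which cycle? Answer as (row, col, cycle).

WS: C[0][0] accumulates in PE[1][0]:
  step 0 · PE1,0: acc=0; fwd→0 fwd↓0
  step 1 · PE1,0: acc=58; fwd→2 fwd↓58

(row, col, cycle) = (1, 0, 1)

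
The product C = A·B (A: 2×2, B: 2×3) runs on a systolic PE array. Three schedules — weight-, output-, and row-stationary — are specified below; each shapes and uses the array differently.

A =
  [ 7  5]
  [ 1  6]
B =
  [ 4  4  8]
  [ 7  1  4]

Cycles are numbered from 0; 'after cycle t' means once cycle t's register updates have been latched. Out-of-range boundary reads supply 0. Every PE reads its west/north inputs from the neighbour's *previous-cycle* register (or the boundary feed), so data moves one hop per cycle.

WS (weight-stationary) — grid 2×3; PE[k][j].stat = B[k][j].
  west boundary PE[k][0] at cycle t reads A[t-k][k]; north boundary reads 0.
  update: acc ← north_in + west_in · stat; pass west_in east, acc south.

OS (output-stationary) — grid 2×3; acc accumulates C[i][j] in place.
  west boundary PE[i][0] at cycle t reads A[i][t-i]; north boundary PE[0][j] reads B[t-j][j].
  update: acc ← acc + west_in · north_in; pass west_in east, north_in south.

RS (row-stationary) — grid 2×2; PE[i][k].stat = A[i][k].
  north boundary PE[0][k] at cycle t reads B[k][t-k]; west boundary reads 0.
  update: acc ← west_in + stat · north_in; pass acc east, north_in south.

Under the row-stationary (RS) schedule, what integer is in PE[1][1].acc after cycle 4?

PE[1][1].acc = 32

RS on a 2×2 grid — tracing PE[1][1] and its feeders:
  c0 r0c1: 0 / 0 / 0
  c0 r1c0: 0 / 0 / 0
  c0 r1c1: 0 / 0 / 0
  c1 r0c1: 63 / 63 / 7
  c1 r1c0: 4 / 4 / 4
  c1 r1c1: 0 / 0 / 0
  c2 r0c1: 33 / 33 / 1
  c2 r1c0: 4 / 4 / 4
  c2 r1c1: 46 / 46 / 7
  c3 r0c1: 76 / 76 / 4
  c3 r1c0: 8 / 8 / 8
  c3 r1c1: 10 / 10 / 1
  c4 r0c1: 0 / 0 / 0
  c4 r1c0: 0 / 0 / 0
  c4 r1c1: 32 / 32 / 4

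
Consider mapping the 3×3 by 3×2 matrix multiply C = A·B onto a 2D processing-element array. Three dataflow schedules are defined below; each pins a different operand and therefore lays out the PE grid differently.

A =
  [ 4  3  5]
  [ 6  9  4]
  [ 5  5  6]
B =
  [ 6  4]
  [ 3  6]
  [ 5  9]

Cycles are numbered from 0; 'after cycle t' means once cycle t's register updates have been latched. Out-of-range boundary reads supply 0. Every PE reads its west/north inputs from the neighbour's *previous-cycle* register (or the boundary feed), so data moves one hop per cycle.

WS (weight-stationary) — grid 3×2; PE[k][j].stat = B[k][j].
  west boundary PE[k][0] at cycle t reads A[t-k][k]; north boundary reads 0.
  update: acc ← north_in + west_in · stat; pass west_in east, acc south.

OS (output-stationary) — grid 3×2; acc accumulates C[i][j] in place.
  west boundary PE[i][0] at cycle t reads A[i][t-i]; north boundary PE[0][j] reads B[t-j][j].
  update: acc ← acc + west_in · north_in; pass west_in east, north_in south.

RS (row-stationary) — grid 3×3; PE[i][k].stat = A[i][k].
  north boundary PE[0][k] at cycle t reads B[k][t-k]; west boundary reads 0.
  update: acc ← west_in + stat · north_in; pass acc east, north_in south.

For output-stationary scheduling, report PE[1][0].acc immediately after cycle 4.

PE[1][0].acc = 83

OS 3×2: PE[1][0] cycle-by-cycle (with neighbour feeds):
  step 0 · PE0,0: acc=24; fwd→4 fwd↓6
  step 0 · PE1,0: acc=0; fwd→0 fwd↓0
  step 1 · PE0,0: acc=33; fwd→3 fwd↓3
  step 1 · PE1,0: acc=36; fwd→6 fwd↓6
  step 2 · PE0,0: acc=58; fwd→5 fwd↓5
  step 2 · PE1,0: acc=63; fwd→9 fwd↓3
  step 3 · PE0,0: acc=58; fwd→0 fwd↓0
  step 3 · PE1,0: acc=83; fwd→4 fwd↓5
  step 4 · PE0,0: acc=58; fwd→0 fwd↓0
  step 4 · PE1,0: acc=83; fwd→0 fwd↓0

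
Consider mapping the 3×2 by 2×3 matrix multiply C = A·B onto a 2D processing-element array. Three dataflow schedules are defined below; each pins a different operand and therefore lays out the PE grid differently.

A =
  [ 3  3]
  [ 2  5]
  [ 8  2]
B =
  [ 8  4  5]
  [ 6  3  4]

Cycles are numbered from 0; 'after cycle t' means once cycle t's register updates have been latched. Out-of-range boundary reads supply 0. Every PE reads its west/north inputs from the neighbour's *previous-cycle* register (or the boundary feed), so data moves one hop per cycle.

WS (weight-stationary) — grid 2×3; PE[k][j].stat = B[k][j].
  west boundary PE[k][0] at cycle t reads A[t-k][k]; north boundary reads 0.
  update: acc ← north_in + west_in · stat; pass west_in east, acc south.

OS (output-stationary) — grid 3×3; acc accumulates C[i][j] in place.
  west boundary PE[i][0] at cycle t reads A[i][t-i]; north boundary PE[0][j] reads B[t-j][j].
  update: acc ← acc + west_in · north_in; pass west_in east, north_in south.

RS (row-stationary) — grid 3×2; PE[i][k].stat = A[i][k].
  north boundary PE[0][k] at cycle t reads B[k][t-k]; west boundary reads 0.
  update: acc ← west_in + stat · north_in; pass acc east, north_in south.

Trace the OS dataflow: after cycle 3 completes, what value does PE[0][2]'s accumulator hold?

PE[0][2].acc = 27

Tracing OS — 3×3 array, target PE[0][2]:
  cycle 0: PE[0][1] → acc 0, east 0, south 0
  cycle 0: PE[0][2] → acc 0, east 0, south 0
  cycle 1: PE[0][1] → acc 12, east 3, south 4
  cycle 1: PE[0][2] → acc 0, east 0, south 0
  cycle 2: PE[0][1] → acc 21, east 3, south 3
  cycle 2: PE[0][2] → acc 15, east 3, south 5
  cycle 3: PE[0][1] → acc 21, east 0, south 0
  cycle 3: PE[0][2] → acc 27, east 3, south 4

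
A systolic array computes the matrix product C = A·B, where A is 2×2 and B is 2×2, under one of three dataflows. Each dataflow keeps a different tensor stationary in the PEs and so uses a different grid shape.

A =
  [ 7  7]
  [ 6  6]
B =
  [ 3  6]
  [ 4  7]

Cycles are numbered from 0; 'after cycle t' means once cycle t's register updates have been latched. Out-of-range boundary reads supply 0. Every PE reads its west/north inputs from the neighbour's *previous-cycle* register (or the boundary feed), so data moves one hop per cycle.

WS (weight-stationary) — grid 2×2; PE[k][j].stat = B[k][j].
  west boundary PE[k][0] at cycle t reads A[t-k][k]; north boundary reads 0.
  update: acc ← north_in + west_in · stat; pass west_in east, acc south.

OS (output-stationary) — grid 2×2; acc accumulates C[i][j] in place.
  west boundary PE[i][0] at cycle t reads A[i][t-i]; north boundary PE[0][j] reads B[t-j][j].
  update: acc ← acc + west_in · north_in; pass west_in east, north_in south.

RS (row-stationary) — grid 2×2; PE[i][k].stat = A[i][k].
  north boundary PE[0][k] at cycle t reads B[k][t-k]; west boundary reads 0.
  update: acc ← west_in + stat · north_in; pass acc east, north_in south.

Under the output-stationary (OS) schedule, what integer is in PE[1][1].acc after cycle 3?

OS on a 2×2 grid — tracing PE[1][1] and its feeders:
  after 0 — PE[0][1] acc=0, pass-E 0, pass-S 0
  after 0 — PE[1][0] acc=0, pass-E 0, pass-S 0
  after 0 — PE[1][1] acc=0, pass-E 0, pass-S 0
  after 1 — PE[0][1] acc=42, pass-E 7, pass-S 6
  after 1 — PE[1][0] acc=18, pass-E 6, pass-S 3
  after 1 — PE[1][1] acc=0, pass-E 0, pass-S 0
  after 2 — PE[0][1] acc=91, pass-E 7, pass-S 7
  after 2 — PE[1][0] acc=42, pass-E 6, pass-S 4
  after 2 — PE[1][1] acc=36, pass-E 6, pass-S 6
  after 3 — PE[0][1] acc=91, pass-E 0, pass-S 0
  after 3 — PE[1][0] acc=42, pass-E 0, pass-S 0
  after 3 — PE[1][1] acc=78, pass-E 6, pass-S 7

PE[1][1].acc = 78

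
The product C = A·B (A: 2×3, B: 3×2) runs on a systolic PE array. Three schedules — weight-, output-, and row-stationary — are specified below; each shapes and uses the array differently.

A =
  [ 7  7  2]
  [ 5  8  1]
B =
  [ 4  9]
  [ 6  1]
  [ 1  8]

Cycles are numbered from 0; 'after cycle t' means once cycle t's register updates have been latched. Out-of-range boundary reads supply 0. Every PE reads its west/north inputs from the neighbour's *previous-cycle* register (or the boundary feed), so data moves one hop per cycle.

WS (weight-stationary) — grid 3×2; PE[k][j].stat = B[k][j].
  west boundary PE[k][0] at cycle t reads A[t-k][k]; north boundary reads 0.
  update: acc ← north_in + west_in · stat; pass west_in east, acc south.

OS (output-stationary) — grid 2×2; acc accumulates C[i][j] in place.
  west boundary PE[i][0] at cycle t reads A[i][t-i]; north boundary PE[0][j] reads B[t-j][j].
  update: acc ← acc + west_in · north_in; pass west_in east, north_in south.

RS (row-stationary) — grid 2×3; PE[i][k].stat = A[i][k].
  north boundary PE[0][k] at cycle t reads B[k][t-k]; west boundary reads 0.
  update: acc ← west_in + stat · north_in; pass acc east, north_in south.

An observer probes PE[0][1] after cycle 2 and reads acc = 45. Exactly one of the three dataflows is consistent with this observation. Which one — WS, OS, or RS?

dataflow = WS

Under WS (3×2), PE[0][1]:
  c0 r0c1: 0 / 0 / 0
  c1 r0c1: 63 / 7 / 63
  c2 r0c1: 45 / 5 / 45
Under OS (2×2), PE[0][1]:
  c0 r0c1: 0 / 0 / 0
  c1 r0c1: 63 / 7 / 9
  c2 r0c1: 70 / 7 / 1
Under RS (2×3), PE[0][1]:
  c0 r0c1: 0 / 0 / 0
  c1 r0c1: 70 / 70 / 6
  c2 r0c1: 70 / 70 / 1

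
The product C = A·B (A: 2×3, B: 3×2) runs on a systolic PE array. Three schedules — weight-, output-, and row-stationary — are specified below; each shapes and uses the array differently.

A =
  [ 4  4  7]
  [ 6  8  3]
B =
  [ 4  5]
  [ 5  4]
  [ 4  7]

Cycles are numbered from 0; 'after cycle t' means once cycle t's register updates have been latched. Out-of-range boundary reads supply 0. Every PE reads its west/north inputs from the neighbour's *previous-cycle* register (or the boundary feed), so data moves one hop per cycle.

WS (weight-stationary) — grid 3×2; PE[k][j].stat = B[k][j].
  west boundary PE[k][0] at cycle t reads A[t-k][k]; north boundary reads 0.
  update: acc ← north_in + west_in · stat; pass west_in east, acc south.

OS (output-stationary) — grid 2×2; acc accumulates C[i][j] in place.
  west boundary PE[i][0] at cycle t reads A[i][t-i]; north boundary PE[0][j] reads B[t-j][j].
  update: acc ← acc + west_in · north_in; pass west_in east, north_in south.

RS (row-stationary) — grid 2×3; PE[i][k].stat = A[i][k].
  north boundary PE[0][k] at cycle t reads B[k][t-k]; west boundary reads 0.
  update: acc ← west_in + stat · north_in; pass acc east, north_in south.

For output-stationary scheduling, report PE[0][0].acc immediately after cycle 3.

PE[0][0].acc = 64

Tracing OS — 2×2 array, target PE[0][0]:
  [0] (0,0) acc=16 (h:4 v:4)
  [1] (0,0) acc=36 (h:4 v:5)
  [2] (0,0) acc=64 (h:7 v:4)
  [3] (0,0) acc=64 (h:0 v:0)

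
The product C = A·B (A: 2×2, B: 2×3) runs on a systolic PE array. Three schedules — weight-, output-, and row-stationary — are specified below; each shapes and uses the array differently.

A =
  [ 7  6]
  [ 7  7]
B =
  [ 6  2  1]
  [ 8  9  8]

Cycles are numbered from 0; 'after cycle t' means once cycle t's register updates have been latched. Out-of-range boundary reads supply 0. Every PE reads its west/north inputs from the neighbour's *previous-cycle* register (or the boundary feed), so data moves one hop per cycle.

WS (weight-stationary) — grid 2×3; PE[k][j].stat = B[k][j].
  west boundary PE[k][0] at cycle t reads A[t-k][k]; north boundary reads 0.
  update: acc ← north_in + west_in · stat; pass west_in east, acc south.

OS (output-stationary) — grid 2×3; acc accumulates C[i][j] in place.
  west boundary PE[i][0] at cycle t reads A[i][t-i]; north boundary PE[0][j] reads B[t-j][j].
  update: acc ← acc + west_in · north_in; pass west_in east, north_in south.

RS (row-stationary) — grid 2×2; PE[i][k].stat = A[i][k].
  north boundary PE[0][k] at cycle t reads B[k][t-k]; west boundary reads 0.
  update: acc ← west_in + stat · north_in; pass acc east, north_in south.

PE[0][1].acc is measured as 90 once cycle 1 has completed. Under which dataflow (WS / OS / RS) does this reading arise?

dataflow = RS

Under WS (2×3), PE[0][1]:
  step 0 · PE0,1: acc=0; fwd→0 fwd↓0
  step 1 · PE0,1: acc=14; fwd→7 fwd↓14
Under OS (2×3), PE[0][1]:
  step 0 · PE0,1: acc=0; fwd→0 fwd↓0
  step 1 · PE0,1: acc=14; fwd→7 fwd↓2
Under RS (2×2), PE[0][1]:
  step 0 · PE0,1: acc=0; fwd→0 fwd↓0
  step 1 · PE0,1: acc=90; fwd→90 fwd↓8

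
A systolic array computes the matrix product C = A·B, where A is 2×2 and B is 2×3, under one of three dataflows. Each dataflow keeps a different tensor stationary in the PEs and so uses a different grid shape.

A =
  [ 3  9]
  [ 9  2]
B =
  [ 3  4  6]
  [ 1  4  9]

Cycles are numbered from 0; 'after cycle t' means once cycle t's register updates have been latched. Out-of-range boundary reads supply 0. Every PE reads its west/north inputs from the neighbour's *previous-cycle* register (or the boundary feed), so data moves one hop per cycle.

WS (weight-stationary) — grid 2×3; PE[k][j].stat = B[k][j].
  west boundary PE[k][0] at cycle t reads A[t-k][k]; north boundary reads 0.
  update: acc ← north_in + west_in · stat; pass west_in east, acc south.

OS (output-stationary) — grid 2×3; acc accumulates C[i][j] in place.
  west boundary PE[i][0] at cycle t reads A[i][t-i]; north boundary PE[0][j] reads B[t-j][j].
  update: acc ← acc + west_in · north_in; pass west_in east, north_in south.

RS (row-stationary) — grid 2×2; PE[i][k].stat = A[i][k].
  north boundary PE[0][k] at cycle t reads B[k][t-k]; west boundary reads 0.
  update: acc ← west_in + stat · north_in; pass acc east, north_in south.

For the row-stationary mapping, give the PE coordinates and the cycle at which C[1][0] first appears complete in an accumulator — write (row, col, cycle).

(row, col, cycle) = (1, 1, 2)

RS — PE[1][1] is where C[1][0] collects:
  @0  [1,1]  acc 0  |  →0  ↓0
  @1  [1,1]  acc 0  |  →0  ↓0
  @2  [1,1]  acc 29  |  →29  ↓1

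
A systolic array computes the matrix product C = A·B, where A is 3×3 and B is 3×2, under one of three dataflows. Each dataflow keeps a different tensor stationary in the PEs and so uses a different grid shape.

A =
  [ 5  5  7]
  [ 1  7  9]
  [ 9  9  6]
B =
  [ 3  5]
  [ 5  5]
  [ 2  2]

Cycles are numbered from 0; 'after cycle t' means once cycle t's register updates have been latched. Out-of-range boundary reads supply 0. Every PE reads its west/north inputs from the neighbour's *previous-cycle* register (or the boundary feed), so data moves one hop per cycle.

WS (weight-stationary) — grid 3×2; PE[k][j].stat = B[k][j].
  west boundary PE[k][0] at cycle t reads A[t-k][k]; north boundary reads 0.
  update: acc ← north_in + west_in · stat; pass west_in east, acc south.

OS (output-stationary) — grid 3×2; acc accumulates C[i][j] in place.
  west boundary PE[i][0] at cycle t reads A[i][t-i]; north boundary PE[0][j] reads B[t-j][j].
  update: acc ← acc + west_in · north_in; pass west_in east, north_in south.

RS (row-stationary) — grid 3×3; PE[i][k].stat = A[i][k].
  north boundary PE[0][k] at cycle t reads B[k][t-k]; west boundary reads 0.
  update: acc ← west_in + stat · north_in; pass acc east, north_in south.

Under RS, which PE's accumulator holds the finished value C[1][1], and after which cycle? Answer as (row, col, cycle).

(row, col, cycle) = (1, 2, 4)

RS: C[1][1] accumulates in PE[1][2]:
  0: (1,2).acc=0  regs=<0,0>
  1: (1,2).acc=0  regs=<0,0>
  2: (1,2).acc=0  regs=<0,0>
  3: (1,2).acc=56  regs=<56,2>
  4: (1,2).acc=58  regs=<58,2>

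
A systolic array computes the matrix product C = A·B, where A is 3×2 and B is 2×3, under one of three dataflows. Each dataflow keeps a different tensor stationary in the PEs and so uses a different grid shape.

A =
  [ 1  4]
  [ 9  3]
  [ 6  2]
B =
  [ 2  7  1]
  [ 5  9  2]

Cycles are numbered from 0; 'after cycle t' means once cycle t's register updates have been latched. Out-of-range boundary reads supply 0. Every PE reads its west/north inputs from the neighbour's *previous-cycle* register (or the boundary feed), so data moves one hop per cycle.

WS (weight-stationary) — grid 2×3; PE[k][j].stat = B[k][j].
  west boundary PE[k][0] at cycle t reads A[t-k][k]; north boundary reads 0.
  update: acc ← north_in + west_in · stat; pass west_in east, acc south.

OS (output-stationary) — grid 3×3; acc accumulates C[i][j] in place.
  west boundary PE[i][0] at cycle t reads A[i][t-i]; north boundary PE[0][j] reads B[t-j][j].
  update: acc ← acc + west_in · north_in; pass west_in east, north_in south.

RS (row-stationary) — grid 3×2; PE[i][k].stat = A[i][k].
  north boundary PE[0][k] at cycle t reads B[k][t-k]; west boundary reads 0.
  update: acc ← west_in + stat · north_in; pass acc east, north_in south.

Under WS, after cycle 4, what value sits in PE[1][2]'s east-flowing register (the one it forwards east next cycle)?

register = 3

WS on a 2×3 grid — tracing PE[1][2] and its feeders:
  @0  [0,2]  acc 0  |  →0  ↓0
  @0  [1,1]  acc 0  |  →0  ↓0
  @0  [1,2]  acc 0  |  →0  ↓0
  @1  [0,2]  acc 0  |  →0  ↓0
  @1  [1,1]  acc 0  |  →0  ↓0
  @1  [1,2]  acc 0  |  →0  ↓0
  @2  [0,2]  acc 1  |  →1  ↓1
  @2  [1,1]  acc 43  |  →4  ↓43
  @2  [1,2]  acc 0  |  →0  ↓0
  @3  [0,2]  acc 9  |  →9  ↓9
  @3  [1,1]  acc 90  |  →3  ↓90
  @3  [1,2]  acc 9  |  →4  ↓9
  @4  [0,2]  acc 6  |  →6  ↓6
  @4  [1,1]  acc 60  |  →2  ↓60
  @4  [1,2]  acc 15  |  →3  ↓15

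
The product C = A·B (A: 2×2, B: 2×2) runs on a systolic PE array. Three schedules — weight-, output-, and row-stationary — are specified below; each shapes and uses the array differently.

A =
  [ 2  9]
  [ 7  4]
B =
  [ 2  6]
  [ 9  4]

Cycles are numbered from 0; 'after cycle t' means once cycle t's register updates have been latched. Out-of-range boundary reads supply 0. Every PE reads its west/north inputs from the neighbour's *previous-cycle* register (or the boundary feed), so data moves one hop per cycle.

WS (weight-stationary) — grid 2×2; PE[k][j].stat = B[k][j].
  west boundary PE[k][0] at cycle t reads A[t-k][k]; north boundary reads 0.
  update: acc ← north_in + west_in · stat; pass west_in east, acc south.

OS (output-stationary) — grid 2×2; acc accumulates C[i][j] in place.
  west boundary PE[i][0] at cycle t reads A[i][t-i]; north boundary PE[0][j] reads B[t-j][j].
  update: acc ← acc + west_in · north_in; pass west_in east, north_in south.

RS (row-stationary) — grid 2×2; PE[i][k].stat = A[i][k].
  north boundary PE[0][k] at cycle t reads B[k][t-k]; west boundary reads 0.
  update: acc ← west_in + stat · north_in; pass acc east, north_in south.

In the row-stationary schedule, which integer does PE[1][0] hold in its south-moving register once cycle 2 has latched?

Tracing RS — 2×2 array, target PE[1][0]:
  step 0 · PE0,0: acc=4; fwd→4 fwd↓2
  step 0 · PE1,0: acc=0; fwd→0 fwd↓0
  step 1 · PE0,0: acc=12; fwd→12 fwd↓6
  step 1 · PE1,0: acc=14; fwd→14 fwd↓2
  step 2 · PE0,0: acc=0; fwd→0 fwd↓0
  step 2 · PE1,0: acc=42; fwd→42 fwd↓6

register = 6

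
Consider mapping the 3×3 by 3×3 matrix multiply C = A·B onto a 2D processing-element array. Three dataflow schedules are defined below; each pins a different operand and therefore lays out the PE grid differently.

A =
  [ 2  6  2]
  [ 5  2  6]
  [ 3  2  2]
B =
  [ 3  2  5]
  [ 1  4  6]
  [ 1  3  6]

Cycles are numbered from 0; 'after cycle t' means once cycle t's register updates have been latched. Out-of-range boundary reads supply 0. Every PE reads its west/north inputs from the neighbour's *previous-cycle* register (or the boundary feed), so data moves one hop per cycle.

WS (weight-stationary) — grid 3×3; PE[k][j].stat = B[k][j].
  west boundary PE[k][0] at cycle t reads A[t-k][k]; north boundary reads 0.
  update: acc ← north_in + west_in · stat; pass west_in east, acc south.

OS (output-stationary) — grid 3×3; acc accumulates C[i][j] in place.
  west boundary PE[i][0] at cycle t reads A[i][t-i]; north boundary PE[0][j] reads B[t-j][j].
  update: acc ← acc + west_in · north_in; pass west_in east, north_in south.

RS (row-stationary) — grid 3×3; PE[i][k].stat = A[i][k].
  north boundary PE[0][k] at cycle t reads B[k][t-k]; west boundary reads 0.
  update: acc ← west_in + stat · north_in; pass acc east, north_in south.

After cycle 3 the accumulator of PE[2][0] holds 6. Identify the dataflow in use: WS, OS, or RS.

dataflow = RS

Under WS (3×3), PE[2][0]:
  after 0 — PE[2][0] acc=0, pass-E 0, pass-S 0
  after 1 — PE[2][0] acc=0, pass-E 0, pass-S 0
  after 2 — PE[2][0] acc=14, pass-E 2, pass-S 14
  after 3 — PE[2][0] acc=23, pass-E 6, pass-S 23
Under OS (3×3), PE[2][0]:
  after 0 — PE[2][0] acc=0, pass-E 0, pass-S 0
  after 1 — PE[2][0] acc=0, pass-E 0, pass-S 0
  after 2 — PE[2][0] acc=9, pass-E 3, pass-S 3
  after 3 — PE[2][0] acc=11, pass-E 2, pass-S 1
Under RS (3×3), PE[2][0]:
  after 0 — PE[2][0] acc=0, pass-E 0, pass-S 0
  after 1 — PE[2][0] acc=0, pass-E 0, pass-S 0
  after 2 — PE[2][0] acc=9, pass-E 9, pass-S 3
  after 3 — PE[2][0] acc=6, pass-E 6, pass-S 2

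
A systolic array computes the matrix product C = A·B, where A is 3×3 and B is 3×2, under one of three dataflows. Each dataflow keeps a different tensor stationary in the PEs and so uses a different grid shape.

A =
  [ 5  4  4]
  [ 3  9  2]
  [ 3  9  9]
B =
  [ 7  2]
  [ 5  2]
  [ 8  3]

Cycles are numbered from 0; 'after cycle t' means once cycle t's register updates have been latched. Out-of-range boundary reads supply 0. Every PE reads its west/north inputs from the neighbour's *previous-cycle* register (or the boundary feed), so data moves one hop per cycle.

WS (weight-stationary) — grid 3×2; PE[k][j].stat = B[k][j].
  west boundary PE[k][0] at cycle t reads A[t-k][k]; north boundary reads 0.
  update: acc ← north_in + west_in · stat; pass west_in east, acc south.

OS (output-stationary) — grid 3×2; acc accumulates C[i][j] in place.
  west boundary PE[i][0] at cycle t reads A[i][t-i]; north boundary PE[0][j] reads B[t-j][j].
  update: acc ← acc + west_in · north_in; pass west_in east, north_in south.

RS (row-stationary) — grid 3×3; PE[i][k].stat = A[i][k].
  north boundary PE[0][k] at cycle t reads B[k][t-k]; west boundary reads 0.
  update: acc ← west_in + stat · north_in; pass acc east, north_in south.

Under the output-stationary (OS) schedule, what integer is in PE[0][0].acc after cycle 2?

PE[0][0].acc = 87

OS on a 3×2 grid — tracing PE[0][0] and its feeders:
  @0  [0,0]  acc 35  |  →5  ↓7
  @1  [0,0]  acc 55  |  →4  ↓5
  @2  [0,0]  acc 87  |  →4  ↓8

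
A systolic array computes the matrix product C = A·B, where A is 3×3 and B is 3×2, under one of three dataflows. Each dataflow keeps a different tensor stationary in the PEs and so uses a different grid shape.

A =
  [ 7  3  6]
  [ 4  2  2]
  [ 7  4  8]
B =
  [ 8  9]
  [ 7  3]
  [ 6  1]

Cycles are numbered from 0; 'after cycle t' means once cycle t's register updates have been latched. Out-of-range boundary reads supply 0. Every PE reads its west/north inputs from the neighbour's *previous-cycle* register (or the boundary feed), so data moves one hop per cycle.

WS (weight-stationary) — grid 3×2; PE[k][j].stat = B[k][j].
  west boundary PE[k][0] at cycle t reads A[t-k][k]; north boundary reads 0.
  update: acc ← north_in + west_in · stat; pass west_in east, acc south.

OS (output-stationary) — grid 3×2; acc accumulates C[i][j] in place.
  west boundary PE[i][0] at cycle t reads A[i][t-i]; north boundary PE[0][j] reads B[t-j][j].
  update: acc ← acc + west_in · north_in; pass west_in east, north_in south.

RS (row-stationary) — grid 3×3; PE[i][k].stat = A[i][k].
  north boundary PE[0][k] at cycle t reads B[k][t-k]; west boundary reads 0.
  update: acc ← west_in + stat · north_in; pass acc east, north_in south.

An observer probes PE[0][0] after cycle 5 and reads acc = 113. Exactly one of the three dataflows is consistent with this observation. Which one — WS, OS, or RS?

dataflow = OS

WS [3×2] PE[0][0] across cycles:
  cycle 0: PE[0][0] → acc 56, east 7, south 56
  cycle 1: PE[0][0] → acc 32, east 4, south 32
  cycle 2: PE[0][0] → acc 56, east 7, south 56
  cycle 3: PE[0][0] → acc 0, east 0, south 0
  cycle 4: PE[0][0] → acc 0, east 0, south 0
  cycle 5: PE[0][0] → acc 0, east 0, south 0
OS [3×2] PE[0][0] across cycles:
  cycle 0: PE[0][0] → acc 56, east 7, south 8
  cycle 1: PE[0][0] → acc 77, east 3, south 7
  cycle 2: PE[0][0] → acc 113, east 6, south 6
  cycle 3: PE[0][0] → acc 113, east 0, south 0
  cycle 4: PE[0][0] → acc 113, east 0, south 0
  cycle 5: PE[0][0] → acc 113, east 0, south 0
RS [3×3] PE[0][0] across cycles:
  cycle 0: PE[0][0] → acc 56, east 56, south 8
  cycle 1: PE[0][0] → acc 63, east 63, south 9
  cycle 2: PE[0][0] → acc 0, east 0, south 0
  cycle 3: PE[0][0] → acc 0, east 0, south 0
  cycle 4: PE[0][0] → acc 0, east 0, south 0
  cycle 5: PE[0][0] → acc 0, east 0, south 0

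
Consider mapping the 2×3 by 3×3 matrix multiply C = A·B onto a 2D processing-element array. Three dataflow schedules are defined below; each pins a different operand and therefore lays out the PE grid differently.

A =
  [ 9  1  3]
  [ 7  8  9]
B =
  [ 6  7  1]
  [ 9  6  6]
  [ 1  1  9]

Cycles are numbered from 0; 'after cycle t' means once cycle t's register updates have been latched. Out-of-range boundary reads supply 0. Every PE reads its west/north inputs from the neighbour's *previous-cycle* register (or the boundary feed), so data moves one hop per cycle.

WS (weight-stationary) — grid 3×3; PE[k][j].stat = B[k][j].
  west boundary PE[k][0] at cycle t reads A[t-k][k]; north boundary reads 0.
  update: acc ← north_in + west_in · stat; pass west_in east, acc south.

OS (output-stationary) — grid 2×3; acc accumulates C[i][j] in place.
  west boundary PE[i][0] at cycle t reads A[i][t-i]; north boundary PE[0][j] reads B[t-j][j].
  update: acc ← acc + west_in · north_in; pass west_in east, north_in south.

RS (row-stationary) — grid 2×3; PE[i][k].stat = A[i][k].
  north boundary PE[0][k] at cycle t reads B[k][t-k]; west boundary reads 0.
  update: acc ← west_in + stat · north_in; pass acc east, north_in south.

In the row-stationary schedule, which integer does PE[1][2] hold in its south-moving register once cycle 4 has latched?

RS (2×3). Following PE[1][2] plus its west/north inputs:
  after 0 — PE[0][2] acc=0, pass-E 0, pass-S 0
  after 0 — PE[1][1] acc=0, pass-E 0, pass-S 0
  after 0 — PE[1][2] acc=0, pass-E 0, pass-S 0
  after 1 — PE[0][2] acc=0, pass-E 0, pass-S 0
  after 1 — PE[1][1] acc=0, pass-E 0, pass-S 0
  after 1 — PE[1][2] acc=0, pass-E 0, pass-S 0
  after 2 — PE[0][2] acc=66, pass-E 66, pass-S 1
  after 2 — PE[1][1] acc=114, pass-E 114, pass-S 9
  after 2 — PE[1][2] acc=0, pass-E 0, pass-S 0
  after 3 — PE[0][2] acc=72, pass-E 72, pass-S 1
  after 3 — PE[1][1] acc=97, pass-E 97, pass-S 6
  after 3 — PE[1][2] acc=123, pass-E 123, pass-S 1
  after 4 — PE[0][2] acc=42, pass-E 42, pass-S 9
  after 4 — PE[1][1] acc=55, pass-E 55, pass-S 6
  after 4 — PE[1][2] acc=106, pass-E 106, pass-S 1

register = 1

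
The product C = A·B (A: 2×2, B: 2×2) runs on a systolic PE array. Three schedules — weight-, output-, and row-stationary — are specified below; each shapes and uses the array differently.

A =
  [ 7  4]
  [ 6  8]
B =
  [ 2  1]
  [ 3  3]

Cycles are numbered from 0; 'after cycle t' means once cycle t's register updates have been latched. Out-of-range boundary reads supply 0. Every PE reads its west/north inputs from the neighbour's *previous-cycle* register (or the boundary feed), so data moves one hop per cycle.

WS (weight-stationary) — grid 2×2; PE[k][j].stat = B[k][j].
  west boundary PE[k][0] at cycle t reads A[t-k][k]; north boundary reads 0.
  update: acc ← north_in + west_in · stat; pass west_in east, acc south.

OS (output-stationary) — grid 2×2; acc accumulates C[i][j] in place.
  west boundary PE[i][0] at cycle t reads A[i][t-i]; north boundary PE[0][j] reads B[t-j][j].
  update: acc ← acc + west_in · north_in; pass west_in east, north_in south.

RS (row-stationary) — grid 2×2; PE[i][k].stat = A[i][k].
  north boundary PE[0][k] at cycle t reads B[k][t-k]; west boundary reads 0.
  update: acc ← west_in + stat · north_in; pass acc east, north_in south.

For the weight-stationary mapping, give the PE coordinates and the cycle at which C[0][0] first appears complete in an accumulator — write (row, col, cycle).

WS: C[0][0] accumulates in PE[1][0]:
  step 0 · PE1,0: acc=0; fwd→0 fwd↓0
  step 1 · PE1,0: acc=26; fwd→4 fwd↓26

(row, col, cycle) = (1, 0, 1)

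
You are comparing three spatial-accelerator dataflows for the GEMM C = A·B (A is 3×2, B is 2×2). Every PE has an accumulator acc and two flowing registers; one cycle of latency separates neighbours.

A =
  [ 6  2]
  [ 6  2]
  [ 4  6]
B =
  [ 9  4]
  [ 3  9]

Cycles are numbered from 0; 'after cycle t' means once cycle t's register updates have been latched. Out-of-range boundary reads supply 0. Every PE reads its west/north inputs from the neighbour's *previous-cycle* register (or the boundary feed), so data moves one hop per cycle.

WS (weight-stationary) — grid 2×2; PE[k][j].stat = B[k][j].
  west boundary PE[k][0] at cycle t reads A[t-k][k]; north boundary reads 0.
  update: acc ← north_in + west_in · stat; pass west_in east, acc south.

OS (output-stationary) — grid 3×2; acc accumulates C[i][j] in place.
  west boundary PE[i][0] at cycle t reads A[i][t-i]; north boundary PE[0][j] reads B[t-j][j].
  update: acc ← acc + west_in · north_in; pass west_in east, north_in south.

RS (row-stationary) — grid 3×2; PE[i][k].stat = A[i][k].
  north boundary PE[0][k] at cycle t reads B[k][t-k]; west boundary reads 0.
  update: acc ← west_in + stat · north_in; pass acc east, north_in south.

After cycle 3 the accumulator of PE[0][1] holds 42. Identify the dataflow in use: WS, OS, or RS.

dataflow = OS

WS (2×2 grid), PE[0][1]:
  c0 r0c1: 0 / 0 / 0
  c1 r0c1: 24 / 6 / 24
  c2 r0c1: 24 / 6 / 24
  c3 r0c1: 16 / 4 / 16
OS (3×2 grid), PE[0][1]:
  c0 r0c1: 0 / 0 / 0
  c1 r0c1: 24 / 6 / 4
  c2 r0c1: 42 / 2 / 9
  c3 r0c1: 42 / 0 / 0
RS (3×2 grid), PE[0][1]:
  c0 r0c1: 0 / 0 / 0
  c1 r0c1: 60 / 60 / 3
  c2 r0c1: 42 / 42 / 9
  c3 r0c1: 0 / 0 / 0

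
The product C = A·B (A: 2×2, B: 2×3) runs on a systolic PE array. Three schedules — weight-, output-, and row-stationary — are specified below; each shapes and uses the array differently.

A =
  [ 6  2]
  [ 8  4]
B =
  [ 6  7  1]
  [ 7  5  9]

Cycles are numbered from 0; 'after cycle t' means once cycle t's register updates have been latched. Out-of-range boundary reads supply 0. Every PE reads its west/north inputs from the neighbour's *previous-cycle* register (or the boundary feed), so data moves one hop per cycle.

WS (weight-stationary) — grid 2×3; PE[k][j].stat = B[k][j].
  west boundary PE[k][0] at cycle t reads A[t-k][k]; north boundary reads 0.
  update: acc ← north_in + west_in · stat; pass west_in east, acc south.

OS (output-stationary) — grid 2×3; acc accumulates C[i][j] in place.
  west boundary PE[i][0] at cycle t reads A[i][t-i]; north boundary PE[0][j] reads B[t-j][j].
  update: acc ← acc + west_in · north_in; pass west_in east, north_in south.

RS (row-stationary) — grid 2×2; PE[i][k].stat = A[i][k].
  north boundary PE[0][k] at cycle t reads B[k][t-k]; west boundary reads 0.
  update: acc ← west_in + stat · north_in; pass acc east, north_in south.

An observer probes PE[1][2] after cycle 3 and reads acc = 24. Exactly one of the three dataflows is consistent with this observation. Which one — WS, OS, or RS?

dataflow = WS

Under WS (2×3), PE[1][2]:
  cycle 0: PE[1][2] → acc 0, east 0, south 0
  cycle 1: PE[1][2] → acc 0, east 0, south 0
  cycle 2: PE[1][2] → acc 0, east 0, south 0
  cycle 3: PE[1][2] → acc 24, east 2, south 24
Under OS (2×3), PE[1][2]:
  cycle 0: PE[1][2] → acc 0, east 0, south 0
  cycle 1: PE[1][2] → acc 0, east 0, south 0
  cycle 2: PE[1][2] → acc 0, east 0, south 0
  cycle 3: PE[1][2] → acc 8, east 8, south 1
RS (2×2): PE[1][2] does not exist.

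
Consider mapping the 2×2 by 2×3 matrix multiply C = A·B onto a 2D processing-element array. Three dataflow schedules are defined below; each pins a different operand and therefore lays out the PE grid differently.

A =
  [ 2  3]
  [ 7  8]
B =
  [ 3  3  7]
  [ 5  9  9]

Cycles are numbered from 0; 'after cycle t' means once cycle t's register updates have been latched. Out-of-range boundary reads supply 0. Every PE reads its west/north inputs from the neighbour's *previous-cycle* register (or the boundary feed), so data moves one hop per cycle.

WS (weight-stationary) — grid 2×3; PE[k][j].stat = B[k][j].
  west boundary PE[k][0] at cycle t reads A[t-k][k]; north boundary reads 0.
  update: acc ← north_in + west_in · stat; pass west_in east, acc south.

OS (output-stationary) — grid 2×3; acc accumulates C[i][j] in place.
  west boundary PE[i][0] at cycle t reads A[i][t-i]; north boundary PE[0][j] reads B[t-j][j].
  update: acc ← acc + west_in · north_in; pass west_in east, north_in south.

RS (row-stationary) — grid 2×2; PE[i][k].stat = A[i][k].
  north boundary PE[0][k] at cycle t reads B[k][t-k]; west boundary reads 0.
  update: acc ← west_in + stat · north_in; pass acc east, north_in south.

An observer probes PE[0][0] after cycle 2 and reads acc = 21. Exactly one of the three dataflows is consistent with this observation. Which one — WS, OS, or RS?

dataflow = OS

— WS: 2×3; PE[0][0] trace:
  after 0 — PE[0][0] acc=6, pass-E 2, pass-S 6
  after 1 — PE[0][0] acc=21, pass-E 7, pass-S 21
  after 2 — PE[0][0] acc=0, pass-E 0, pass-S 0
— OS: 2×3; PE[0][0] trace:
  after 0 — PE[0][0] acc=6, pass-E 2, pass-S 3
  after 1 — PE[0][0] acc=21, pass-E 3, pass-S 5
  after 2 — PE[0][0] acc=21, pass-E 0, pass-S 0
— RS: 2×2; PE[0][0] trace:
  after 0 — PE[0][0] acc=6, pass-E 6, pass-S 3
  after 1 — PE[0][0] acc=6, pass-E 6, pass-S 3
  after 2 — PE[0][0] acc=14, pass-E 14, pass-S 7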